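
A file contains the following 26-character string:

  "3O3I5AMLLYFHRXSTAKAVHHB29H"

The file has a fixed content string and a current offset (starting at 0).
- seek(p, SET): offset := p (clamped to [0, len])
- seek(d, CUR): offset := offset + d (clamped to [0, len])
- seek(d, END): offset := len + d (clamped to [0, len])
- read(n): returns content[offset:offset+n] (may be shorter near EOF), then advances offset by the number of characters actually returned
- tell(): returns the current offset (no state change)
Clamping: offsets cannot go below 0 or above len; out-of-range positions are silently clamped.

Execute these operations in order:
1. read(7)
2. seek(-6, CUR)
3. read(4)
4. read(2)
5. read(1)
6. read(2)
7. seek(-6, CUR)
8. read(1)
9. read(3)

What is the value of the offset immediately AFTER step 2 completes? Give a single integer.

After 1 (read(7)): returned '3O3I5AM', offset=7
After 2 (seek(-6, CUR)): offset=1

Answer: 1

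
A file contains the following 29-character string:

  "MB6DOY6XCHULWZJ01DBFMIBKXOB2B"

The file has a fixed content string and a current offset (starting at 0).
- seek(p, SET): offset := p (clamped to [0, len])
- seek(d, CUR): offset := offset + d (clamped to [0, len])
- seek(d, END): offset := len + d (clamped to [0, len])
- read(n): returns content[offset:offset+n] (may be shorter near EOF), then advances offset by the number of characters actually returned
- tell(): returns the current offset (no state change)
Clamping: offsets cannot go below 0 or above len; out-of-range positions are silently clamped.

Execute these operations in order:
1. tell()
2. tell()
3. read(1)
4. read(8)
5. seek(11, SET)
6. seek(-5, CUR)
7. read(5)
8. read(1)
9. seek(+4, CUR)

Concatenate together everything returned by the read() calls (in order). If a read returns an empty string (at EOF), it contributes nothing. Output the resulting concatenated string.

After 1 (tell()): offset=0
After 2 (tell()): offset=0
After 3 (read(1)): returned 'M', offset=1
After 4 (read(8)): returned 'B6DOY6XC', offset=9
After 5 (seek(11, SET)): offset=11
After 6 (seek(-5, CUR)): offset=6
After 7 (read(5)): returned '6XCHU', offset=11
After 8 (read(1)): returned 'L', offset=12
After 9 (seek(+4, CUR)): offset=16

Answer: MB6DOY6XC6XCHUL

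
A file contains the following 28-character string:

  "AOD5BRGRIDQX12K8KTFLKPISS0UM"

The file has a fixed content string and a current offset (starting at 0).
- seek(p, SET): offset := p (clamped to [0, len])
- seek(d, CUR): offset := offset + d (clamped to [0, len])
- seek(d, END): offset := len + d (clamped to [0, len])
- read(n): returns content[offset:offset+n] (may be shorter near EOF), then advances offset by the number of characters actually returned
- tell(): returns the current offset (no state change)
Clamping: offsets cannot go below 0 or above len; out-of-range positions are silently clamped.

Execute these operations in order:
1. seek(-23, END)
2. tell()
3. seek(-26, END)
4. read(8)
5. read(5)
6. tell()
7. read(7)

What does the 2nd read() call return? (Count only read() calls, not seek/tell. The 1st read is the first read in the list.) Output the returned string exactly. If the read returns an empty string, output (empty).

After 1 (seek(-23, END)): offset=5
After 2 (tell()): offset=5
After 3 (seek(-26, END)): offset=2
After 4 (read(8)): returned 'D5BRGRID', offset=10
After 5 (read(5)): returned 'QX12K', offset=15
After 6 (tell()): offset=15
After 7 (read(7)): returned '8KTFLKP', offset=22

Answer: QX12K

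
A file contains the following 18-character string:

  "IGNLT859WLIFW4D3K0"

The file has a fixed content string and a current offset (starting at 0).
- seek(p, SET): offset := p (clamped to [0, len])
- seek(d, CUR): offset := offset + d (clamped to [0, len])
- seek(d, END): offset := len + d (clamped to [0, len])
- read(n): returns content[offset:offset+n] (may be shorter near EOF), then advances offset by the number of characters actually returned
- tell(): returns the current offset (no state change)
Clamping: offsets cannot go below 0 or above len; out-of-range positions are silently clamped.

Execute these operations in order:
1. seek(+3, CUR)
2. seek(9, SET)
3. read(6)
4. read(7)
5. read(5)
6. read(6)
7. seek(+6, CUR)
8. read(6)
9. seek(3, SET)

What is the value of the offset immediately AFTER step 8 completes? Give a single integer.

Answer: 18

Derivation:
After 1 (seek(+3, CUR)): offset=3
After 2 (seek(9, SET)): offset=9
After 3 (read(6)): returned 'LIFW4D', offset=15
After 4 (read(7)): returned '3K0', offset=18
After 5 (read(5)): returned '', offset=18
After 6 (read(6)): returned '', offset=18
After 7 (seek(+6, CUR)): offset=18
After 8 (read(6)): returned '', offset=18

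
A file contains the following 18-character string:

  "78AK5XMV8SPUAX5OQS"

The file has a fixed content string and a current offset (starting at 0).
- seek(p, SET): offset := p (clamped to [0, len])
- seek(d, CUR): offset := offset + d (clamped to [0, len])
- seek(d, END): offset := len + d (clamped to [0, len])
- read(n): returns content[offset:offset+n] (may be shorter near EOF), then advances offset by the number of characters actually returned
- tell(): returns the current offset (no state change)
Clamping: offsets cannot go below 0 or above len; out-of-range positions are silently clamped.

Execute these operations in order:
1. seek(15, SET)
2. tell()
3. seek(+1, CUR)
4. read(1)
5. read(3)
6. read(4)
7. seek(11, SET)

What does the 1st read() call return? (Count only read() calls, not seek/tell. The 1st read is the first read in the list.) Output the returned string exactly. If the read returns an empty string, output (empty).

After 1 (seek(15, SET)): offset=15
After 2 (tell()): offset=15
After 3 (seek(+1, CUR)): offset=16
After 4 (read(1)): returned 'Q', offset=17
After 5 (read(3)): returned 'S', offset=18
After 6 (read(4)): returned '', offset=18
After 7 (seek(11, SET)): offset=11

Answer: Q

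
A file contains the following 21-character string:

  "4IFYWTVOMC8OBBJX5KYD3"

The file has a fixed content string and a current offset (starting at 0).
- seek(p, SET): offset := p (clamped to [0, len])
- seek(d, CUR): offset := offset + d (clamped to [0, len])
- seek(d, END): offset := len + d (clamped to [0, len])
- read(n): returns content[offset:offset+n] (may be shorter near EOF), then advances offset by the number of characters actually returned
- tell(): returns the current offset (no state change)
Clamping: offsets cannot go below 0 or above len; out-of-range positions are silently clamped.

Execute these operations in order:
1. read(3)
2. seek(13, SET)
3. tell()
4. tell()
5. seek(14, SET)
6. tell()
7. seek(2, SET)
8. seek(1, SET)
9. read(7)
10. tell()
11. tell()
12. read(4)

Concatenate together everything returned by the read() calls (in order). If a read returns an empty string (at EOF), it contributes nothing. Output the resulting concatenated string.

Answer: 4IFIFYWTVOMC8O

Derivation:
After 1 (read(3)): returned '4IF', offset=3
After 2 (seek(13, SET)): offset=13
After 3 (tell()): offset=13
After 4 (tell()): offset=13
After 5 (seek(14, SET)): offset=14
After 6 (tell()): offset=14
After 7 (seek(2, SET)): offset=2
After 8 (seek(1, SET)): offset=1
After 9 (read(7)): returned 'IFYWTVO', offset=8
After 10 (tell()): offset=8
After 11 (tell()): offset=8
After 12 (read(4)): returned 'MC8O', offset=12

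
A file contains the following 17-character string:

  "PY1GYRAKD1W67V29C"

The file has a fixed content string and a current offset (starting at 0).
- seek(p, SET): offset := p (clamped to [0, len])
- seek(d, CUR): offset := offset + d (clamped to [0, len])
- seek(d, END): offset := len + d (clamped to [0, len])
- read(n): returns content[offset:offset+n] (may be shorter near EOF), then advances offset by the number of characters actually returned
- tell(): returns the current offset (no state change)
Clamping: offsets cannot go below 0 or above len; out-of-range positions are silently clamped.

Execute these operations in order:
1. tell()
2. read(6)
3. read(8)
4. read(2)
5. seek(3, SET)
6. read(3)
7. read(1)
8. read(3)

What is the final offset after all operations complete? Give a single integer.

Answer: 10

Derivation:
After 1 (tell()): offset=0
After 2 (read(6)): returned 'PY1GYR', offset=6
After 3 (read(8)): returned 'AKD1W67V', offset=14
After 4 (read(2)): returned '29', offset=16
After 5 (seek(3, SET)): offset=3
After 6 (read(3)): returned 'GYR', offset=6
After 7 (read(1)): returned 'A', offset=7
After 8 (read(3)): returned 'KD1', offset=10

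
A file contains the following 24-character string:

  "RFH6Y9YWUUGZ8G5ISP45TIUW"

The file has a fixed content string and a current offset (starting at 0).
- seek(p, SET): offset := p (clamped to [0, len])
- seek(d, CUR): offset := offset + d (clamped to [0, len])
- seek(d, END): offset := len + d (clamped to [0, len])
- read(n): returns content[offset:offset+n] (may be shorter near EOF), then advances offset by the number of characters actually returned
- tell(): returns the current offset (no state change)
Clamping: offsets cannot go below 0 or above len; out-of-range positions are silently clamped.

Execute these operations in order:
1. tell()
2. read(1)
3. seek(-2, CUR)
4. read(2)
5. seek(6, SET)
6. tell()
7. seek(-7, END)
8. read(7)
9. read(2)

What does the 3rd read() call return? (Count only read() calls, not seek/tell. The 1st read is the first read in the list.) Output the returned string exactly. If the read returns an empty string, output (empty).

After 1 (tell()): offset=0
After 2 (read(1)): returned 'R', offset=1
After 3 (seek(-2, CUR)): offset=0
After 4 (read(2)): returned 'RF', offset=2
After 5 (seek(6, SET)): offset=6
After 6 (tell()): offset=6
After 7 (seek(-7, END)): offset=17
After 8 (read(7)): returned 'P45TIUW', offset=24
After 9 (read(2)): returned '', offset=24

Answer: P45TIUW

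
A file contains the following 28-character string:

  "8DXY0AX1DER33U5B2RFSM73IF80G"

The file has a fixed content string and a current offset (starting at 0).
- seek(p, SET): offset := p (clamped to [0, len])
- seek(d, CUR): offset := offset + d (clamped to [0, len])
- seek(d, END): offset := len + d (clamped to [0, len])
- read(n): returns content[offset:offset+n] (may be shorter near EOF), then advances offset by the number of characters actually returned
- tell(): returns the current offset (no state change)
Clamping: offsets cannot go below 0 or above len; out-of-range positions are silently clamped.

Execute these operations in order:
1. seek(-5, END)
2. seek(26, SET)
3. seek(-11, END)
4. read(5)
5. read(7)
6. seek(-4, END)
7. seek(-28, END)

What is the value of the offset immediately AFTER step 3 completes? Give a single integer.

After 1 (seek(-5, END)): offset=23
After 2 (seek(26, SET)): offset=26
After 3 (seek(-11, END)): offset=17

Answer: 17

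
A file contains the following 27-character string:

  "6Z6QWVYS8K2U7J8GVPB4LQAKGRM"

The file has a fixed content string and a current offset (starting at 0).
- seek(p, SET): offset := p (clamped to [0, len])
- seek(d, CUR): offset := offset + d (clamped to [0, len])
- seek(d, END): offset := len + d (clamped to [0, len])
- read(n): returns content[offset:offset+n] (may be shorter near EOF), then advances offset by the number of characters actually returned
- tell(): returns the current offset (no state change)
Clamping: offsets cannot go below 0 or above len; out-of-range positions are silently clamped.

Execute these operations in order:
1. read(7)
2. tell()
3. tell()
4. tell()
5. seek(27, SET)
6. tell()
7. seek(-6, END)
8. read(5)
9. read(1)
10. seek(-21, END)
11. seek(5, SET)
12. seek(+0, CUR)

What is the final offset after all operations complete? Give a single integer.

After 1 (read(7)): returned '6Z6QWVY', offset=7
After 2 (tell()): offset=7
After 3 (tell()): offset=7
After 4 (tell()): offset=7
After 5 (seek(27, SET)): offset=27
After 6 (tell()): offset=27
After 7 (seek(-6, END)): offset=21
After 8 (read(5)): returned 'QAKGR', offset=26
After 9 (read(1)): returned 'M', offset=27
After 10 (seek(-21, END)): offset=6
After 11 (seek(5, SET)): offset=5
After 12 (seek(+0, CUR)): offset=5

Answer: 5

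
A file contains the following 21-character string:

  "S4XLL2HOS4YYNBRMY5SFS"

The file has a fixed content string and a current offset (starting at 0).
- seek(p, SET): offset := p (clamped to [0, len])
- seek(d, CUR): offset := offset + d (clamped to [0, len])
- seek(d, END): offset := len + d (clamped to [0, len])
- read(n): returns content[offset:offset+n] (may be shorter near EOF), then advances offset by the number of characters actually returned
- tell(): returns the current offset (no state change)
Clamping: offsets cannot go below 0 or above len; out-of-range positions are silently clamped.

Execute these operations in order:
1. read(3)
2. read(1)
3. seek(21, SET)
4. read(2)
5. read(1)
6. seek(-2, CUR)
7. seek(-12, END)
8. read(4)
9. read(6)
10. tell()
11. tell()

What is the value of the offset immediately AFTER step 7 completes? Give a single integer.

Answer: 9

Derivation:
After 1 (read(3)): returned 'S4X', offset=3
After 2 (read(1)): returned 'L', offset=4
After 3 (seek(21, SET)): offset=21
After 4 (read(2)): returned '', offset=21
After 5 (read(1)): returned '', offset=21
After 6 (seek(-2, CUR)): offset=19
After 7 (seek(-12, END)): offset=9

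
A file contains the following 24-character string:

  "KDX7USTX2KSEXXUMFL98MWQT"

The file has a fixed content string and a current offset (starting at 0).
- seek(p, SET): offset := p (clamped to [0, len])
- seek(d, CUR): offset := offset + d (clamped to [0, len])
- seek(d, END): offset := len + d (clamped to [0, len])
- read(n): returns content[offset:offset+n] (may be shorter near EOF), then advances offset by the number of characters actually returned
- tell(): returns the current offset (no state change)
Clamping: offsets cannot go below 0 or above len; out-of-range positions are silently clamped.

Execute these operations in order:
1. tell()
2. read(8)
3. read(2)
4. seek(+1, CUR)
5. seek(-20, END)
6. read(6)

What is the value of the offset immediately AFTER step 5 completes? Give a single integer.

After 1 (tell()): offset=0
After 2 (read(8)): returned 'KDX7USTX', offset=8
After 3 (read(2)): returned '2K', offset=10
After 4 (seek(+1, CUR)): offset=11
After 5 (seek(-20, END)): offset=4

Answer: 4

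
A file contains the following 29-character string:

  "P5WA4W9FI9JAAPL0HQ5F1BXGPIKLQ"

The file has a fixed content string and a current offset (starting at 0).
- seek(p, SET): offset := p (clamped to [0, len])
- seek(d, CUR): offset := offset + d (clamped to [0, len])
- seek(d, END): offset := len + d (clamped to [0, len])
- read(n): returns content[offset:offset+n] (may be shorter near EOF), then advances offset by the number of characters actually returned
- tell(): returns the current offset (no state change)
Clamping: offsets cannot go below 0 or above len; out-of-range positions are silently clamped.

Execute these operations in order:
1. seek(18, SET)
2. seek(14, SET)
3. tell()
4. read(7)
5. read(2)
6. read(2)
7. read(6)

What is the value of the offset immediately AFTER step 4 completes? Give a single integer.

Answer: 21

Derivation:
After 1 (seek(18, SET)): offset=18
After 2 (seek(14, SET)): offset=14
After 3 (tell()): offset=14
After 4 (read(7)): returned 'L0HQ5F1', offset=21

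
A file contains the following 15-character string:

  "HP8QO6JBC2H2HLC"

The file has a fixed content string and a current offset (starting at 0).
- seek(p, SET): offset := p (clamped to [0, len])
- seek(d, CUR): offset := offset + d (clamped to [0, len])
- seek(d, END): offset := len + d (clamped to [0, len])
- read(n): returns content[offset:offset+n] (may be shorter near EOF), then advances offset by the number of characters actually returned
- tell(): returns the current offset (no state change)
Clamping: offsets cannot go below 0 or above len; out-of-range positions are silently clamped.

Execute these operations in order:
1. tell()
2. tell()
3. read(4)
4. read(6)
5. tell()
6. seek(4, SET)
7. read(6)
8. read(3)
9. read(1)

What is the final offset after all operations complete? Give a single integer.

Answer: 14

Derivation:
After 1 (tell()): offset=0
After 2 (tell()): offset=0
After 3 (read(4)): returned 'HP8Q', offset=4
After 4 (read(6)): returned 'O6JBC2', offset=10
After 5 (tell()): offset=10
After 6 (seek(4, SET)): offset=4
After 7 (read(6)): returned 'O6JBC2', offset=10
After 8 (read(3)): returned 'H2H', offset=13
After 9 (read(1)): returned 'L', offset=14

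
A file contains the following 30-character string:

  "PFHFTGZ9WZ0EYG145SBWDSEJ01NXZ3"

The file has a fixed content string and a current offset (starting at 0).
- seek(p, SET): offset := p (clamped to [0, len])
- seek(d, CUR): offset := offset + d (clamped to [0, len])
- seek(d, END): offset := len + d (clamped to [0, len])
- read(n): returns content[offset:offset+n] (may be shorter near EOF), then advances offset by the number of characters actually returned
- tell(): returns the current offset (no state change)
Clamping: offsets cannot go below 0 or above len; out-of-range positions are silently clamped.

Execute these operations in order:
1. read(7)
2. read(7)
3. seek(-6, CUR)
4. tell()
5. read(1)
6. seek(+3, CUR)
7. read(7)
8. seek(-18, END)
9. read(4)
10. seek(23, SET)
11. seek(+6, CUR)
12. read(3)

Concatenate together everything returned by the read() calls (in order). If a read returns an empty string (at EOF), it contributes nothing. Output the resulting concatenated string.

Answer: PFHFTGZ9WZ0EYGWYG145SBYG143

Derivation:
After 1 (read(7)): returned 'PFHFTGZ', offset=7
After 2 (read(7)): returned '9WZ0EYG', offset=14
After 3 (seek(-6, CUR)): offset=8
After 4 (tell()): offset=8
After 5 (read(1)): returned 'W', offset=9
After 6 (seek(+3, CUR)): offset=12
After 7 (read(7)): returned 'YG145SB', offset=19
After 8 (seek(-18, END)): offset=12
After 9 (read(4)): returned 'YG14', offset=16
After 10 (seek(23, SET)): offset=23
After 11 (seek(+6, CUR)): offset=29
After 12 (read(3)): returned '3', offset=30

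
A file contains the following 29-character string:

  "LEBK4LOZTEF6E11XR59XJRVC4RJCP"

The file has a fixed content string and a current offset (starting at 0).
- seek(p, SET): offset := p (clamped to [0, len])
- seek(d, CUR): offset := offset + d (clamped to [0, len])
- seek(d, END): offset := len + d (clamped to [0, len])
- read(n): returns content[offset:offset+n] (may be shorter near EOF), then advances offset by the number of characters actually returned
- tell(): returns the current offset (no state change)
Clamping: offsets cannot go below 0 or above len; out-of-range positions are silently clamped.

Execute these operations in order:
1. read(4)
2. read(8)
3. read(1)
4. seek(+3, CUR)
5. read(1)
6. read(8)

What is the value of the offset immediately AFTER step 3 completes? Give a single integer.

Answer: 13

Derivation:
After 1 (read(4)): returned 'LEBK', offset=4
After 2 (read(8)): returned '4LOZTEF6', offset=12
After 3 (read(1)): returned 'E', offset=13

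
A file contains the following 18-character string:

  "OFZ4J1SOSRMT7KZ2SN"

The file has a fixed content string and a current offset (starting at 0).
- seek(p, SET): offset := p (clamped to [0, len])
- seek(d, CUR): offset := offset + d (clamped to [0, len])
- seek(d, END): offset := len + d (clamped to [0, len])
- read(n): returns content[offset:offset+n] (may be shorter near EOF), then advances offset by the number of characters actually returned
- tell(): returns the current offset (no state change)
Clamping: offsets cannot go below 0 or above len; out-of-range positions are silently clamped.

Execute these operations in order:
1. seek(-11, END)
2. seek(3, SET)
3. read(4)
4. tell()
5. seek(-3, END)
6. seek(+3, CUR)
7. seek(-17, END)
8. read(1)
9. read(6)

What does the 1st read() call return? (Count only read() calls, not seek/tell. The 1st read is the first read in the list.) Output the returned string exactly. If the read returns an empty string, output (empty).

Answer: 4J1S

Derivation:
After 1 (seek(-11, END)): offset=7
After 2 (seek(3, SET)): offset=3
After 3 (read(4)): returned '4J1S', offset=7
After 4 (tell()): offset=7
After 5 (seek(-3, END)): offset=15
After 6 (seek(+3, CUR)): offset=18
After 7 (seek(-17, END)): offset=1
After 8 (read(1)): returned 'F', offset=2
After 9 (read(6)): returned 'Z4J1SO', offset=8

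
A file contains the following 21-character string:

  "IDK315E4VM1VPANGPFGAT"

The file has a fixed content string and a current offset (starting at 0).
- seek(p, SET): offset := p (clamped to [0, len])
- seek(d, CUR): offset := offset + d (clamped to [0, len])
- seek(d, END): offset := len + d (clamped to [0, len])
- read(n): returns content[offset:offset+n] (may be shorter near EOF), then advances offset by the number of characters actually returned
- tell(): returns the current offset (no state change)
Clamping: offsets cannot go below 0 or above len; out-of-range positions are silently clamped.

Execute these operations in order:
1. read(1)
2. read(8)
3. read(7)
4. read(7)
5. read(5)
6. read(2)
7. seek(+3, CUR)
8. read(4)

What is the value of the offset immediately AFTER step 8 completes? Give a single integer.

After 1 (read(1)): returned 'I', offset=1
After 2 (read(8)): returned 'DK315E4V', offset=9
After 3 (read(7)): returned 'M1VPANG', offset=16
After 4 (read(7)): returned 'PFGAT', offset=21
After 5 (read(5)): returned '', offset=21
After 6 (read(2)): returned '', offset=21
After 7 (seek(+3, CUR)): offset=21
After 8 (read(4)): returned '', offset=21

Answer: 21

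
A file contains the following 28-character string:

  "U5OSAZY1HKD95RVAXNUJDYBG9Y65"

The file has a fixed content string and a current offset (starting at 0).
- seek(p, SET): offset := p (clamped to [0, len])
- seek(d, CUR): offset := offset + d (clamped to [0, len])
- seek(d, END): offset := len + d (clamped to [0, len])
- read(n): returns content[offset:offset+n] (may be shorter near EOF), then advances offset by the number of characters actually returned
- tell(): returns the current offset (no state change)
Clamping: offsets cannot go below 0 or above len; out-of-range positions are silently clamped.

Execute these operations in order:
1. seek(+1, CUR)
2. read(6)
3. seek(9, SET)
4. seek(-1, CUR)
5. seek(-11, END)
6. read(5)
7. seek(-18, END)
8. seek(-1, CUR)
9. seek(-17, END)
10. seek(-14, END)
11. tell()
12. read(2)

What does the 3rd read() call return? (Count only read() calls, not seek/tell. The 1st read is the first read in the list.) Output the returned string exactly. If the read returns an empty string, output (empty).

Answer: VA

Derivation:
After 1 (seek(+1, CUR)): offset=1
After 2 (read(6)): returned '5OSAZY', offset=7
After 3 (seek(9, SET)): offset=9
After 4 (seek(-1, CUR)): offset=8
After 5 (seek(-11, END)): offset=17
After 6 (read(5)): returned 'NUJDY', offset=22
After 7 (seek(-18, END)): offset=10
After 8 (seek(-1, CUR)): offset=9
After 9 (seek(-17, END)): offset=11
After 10 (seek(-14, END)): offset=14
After 11 (tell()): offset=14
After 12 (read(2)): returned 'VA', offset=16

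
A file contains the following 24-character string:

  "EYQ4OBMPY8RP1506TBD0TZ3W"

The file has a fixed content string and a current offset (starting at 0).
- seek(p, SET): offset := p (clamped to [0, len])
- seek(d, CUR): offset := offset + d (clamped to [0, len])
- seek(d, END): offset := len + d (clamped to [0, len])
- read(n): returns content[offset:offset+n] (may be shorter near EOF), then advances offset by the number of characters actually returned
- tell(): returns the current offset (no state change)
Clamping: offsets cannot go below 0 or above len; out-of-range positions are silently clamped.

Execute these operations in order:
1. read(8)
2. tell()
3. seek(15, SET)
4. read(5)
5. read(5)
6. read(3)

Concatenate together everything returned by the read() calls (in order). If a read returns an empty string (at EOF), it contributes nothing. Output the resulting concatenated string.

After 1 (read(8)): returned 'EYQ4OBMP', offset=8
After 2 (tell()): offset=8
After 3 (seek(15, SET)): offset=15
After 4 (read(5)): returned '6TBD0', offset=20
After 5 (read(5)): returned 'TZ3W', offset=24
After 6 (read(3)): returned '', offset=24

Answer: EYQ4OBMP6TBD0TZ3W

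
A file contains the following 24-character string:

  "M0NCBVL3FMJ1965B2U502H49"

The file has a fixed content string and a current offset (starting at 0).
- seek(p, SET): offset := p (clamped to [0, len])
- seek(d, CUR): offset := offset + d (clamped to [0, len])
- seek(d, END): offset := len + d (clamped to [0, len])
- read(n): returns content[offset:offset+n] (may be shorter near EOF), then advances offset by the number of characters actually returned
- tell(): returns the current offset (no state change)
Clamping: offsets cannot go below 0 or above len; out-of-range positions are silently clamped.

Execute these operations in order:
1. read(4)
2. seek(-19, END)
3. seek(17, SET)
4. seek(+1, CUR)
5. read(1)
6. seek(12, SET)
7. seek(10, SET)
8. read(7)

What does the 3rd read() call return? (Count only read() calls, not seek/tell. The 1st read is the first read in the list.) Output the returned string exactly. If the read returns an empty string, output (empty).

Answer: J1965B2

Derivation:
After 1 (read(4)): returned 'M0NC', offset=4
After 2 (seek(-19, END)): offset=5
After 3 (seek(17, SET)): offset=17
After 4 (seek(+1, CUR)): offset=18
After 5 (read(1)): returned '5', offset=19
After 6 (seek(12, SET)): offset=12
After 7 (seek(10, SET)): offset=10
After 8 (read(7)): returned 'J1965B2', offset=17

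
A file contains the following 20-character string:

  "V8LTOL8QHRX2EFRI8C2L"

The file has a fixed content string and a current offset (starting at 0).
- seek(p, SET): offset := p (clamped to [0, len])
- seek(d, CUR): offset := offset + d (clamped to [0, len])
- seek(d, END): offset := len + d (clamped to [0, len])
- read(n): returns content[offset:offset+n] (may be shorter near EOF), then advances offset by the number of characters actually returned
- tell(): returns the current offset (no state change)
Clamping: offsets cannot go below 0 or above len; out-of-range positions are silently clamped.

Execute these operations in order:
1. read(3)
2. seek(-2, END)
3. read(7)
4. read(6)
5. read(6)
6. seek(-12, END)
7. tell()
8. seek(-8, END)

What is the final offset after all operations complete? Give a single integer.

Answer: 12

Derivation:
After 1 (read(3)): returned 'V8L', offset=3
After 2 (seek(-2, END)): offset=18
After 3 (read(7)): returned '2L', offset=20
After 4 (read(6)): returned '', offset=20
After 5 (read(6)): returned '', offset=20
After 6 (seek(-12, END)): offset=8
After 7 (tell()): offset=8
After 8 (seek(-8, END)): offset=12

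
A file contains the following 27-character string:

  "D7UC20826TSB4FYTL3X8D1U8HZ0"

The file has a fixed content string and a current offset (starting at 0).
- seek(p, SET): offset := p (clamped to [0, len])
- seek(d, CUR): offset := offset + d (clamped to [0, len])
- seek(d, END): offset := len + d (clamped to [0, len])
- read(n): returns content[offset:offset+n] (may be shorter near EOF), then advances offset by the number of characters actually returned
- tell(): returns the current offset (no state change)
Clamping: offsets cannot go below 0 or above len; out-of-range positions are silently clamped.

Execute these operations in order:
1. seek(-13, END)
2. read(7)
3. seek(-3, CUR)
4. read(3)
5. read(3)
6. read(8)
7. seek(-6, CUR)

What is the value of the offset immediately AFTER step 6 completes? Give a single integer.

Answer: 27

Derivation:
After 1 (seek(-13, END)): offset=14
After 2 (read(7)): returned 'YTL3X8D', offset=21
After 3 (seek(-3, CUR)): offset=18
After 4 (read(3)): returned 'X8D', offset=21
After 5 (read(3)): returned '1U8', offset=24
After 6 (read(8)): returned 'HZ0', offset=27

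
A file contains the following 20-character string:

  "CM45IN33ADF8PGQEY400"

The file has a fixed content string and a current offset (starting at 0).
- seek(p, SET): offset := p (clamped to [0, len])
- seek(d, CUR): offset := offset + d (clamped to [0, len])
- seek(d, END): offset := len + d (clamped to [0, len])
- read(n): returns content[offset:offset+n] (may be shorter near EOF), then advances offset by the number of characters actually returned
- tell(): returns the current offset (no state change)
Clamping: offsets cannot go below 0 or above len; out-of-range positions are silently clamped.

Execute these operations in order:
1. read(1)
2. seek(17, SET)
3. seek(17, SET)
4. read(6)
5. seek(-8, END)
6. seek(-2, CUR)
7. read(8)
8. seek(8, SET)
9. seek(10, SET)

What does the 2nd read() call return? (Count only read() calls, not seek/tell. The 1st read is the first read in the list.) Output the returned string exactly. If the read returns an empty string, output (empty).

After 1 (read(1)): returned 'C', offset=1
After 2 (seek(17, SET)): offset=17
After 3 (seek(17, SET)): offset=17
After 4 (read(6)): returned '400', offset=20
After 5 (seek(-8, END)): offset=12
After 6 (seek(-2, CUR)): offset=10
After 7 (read(8)): returned 'F8PGQEY4', offset=18
After 8 (seek(8, SET)): offset=8
After 9 (seek(10, SET)): offset=10

Answer: 400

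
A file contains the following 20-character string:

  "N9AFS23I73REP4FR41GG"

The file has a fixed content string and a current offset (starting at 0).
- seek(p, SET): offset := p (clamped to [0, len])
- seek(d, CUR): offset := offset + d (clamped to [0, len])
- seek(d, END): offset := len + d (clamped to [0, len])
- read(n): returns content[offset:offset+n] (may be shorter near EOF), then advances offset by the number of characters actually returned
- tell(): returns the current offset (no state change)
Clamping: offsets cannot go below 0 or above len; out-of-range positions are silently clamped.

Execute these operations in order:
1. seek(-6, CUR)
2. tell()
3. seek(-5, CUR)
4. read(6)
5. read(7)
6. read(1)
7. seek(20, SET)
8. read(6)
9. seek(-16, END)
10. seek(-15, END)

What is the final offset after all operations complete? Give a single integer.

After 1 (seek(-6, CUR)): offset=0
After 2 (tell()): offset=0
After 3 (seek(-5, CUR)): offset=0
After 4 (read(6)): returned 'N9AFS2', offset=6
After 5 (read(7)): returned '3I73REP', offset=13
After 6 (read(1)): returned '4', offset=14
After 7 (seek(20, SET)): offset=20
After 8 (read(6)): returned '', offset=20
After 9 (seek(-16, END)): offset=4
After 10 (seek(-15, END)): offset=5

Answer: 5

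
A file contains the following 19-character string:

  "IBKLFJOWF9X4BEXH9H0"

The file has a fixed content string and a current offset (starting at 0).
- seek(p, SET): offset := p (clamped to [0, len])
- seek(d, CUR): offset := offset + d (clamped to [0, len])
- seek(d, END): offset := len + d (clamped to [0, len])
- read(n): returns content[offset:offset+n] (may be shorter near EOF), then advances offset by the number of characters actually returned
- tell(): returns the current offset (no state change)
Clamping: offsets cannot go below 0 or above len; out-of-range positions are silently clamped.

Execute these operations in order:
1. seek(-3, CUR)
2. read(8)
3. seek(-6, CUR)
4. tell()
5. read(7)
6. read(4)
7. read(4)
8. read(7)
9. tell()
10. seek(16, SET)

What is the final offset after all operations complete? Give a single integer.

Answer: 16

Derivation:
After 1 (seek(-3, CUR)): offset=0
After 2 (read(8)): returned 'IBKLFJOW', offset=8
After 3 (seek(-6, CUR)): offset=2
After 4 (tell()): offset=2
After 5 (read(7)): returned 'KLFJOWF', offset=9
After 6 (read(4)): returned '9X4B', offset=13
After 7 (read(4)): returned 'EXH9', offset=17
After 8 (read(7)): returned 'H0', offset=19
After 9 (tell()): offset=19
After 10 (seek(16, SET)): offset=16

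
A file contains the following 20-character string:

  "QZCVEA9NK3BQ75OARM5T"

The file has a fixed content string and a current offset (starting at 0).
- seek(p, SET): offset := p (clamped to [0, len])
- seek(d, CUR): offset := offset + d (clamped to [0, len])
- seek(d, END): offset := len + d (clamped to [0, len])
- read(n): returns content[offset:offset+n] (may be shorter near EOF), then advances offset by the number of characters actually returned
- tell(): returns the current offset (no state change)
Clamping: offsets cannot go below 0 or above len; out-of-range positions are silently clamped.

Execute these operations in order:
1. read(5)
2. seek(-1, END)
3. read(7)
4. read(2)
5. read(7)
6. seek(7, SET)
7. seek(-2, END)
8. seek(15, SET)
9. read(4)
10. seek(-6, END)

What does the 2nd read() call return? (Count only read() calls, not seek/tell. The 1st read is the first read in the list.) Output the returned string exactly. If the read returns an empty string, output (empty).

After 1 (read(5)): returned 'QZCVE', offset=5
After 2 (seek(-1, END)): offset=19
After 3 (read(7)): returned 'T', offset=20
After 4 (read(2)): returned '', offset=20
After 5 (read(7)): returned '', offset=20
After 6 (seek(7, SET)): offset=7
After 7 (seek(-2, END)): offset=18
After 8 (seek(15, SET)): offset=15
After 9 (read(4)): returned 'ARM5', offset=19
After 10 (seek(-6, END)): offset=14

Answer: T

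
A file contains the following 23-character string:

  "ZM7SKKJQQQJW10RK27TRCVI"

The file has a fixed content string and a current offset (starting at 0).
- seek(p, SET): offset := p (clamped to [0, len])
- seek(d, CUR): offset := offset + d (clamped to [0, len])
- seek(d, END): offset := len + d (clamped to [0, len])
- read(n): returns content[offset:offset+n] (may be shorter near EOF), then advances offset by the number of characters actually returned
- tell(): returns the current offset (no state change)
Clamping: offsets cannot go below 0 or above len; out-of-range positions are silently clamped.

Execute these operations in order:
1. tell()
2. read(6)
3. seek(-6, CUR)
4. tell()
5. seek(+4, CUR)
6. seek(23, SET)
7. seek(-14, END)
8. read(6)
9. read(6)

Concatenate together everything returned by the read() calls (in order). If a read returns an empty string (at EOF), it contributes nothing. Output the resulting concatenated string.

Answer: ZM7SKKQJW10RK27TRC

Derivation:
After 1 (tell()): offset=0
After 2 (read(6)): returned 'ZM7SKK', offset=6
After 3 (seek(-6, CUR)): offset=0
After 4 (tell()): offset=0
After 5 (seek(+4, CUR)): offset=4
After 6 (seek(23, SET)): offset=23
After 7 (seek(-14, END)): offset=9
After 8 (read(6)): returned 'QJW10R', offset=15
After 9 (read(6)): returned 'K27TRC', offset=21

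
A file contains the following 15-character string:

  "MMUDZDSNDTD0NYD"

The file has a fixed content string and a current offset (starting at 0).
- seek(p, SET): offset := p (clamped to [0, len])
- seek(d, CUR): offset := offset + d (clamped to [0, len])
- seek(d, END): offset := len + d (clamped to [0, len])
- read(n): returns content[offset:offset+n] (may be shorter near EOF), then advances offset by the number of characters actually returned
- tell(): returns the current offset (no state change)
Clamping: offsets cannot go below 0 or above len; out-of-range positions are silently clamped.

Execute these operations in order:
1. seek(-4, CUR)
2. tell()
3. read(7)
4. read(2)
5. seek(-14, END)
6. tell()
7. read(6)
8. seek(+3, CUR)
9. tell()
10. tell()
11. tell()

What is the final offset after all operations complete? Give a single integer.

Answer: 10

Derivation:
After 1 (seek(-4, CUR)): offset=0
After 2 (tell()): offset=0
After 3 (read(7)): returned 'MMUDZDS', offset=7
After 4 (read(2)): returned 'ND', offset=9
After 5 (seek(-14, END)): offset=1
After 6 (tell()): offset=1
After 7 (read(6)): returned 'MUDZDS', offset=7
After 8 (seek(+3, CUR)): offset=10
After 9 (tell()): offset=10
After 10 (tell()): offset=10
After 11 (tell()): offset=10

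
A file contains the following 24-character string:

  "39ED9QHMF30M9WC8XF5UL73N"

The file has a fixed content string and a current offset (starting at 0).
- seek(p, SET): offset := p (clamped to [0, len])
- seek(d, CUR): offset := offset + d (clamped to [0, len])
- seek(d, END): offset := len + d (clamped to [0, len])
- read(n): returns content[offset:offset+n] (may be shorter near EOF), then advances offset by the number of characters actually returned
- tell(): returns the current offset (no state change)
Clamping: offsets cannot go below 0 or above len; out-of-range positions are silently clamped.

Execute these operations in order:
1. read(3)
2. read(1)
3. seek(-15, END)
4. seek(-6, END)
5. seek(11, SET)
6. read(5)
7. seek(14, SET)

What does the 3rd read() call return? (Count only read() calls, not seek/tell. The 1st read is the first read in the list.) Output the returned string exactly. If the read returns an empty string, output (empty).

After 1 (read(3)): returned '39E', offset=3
After 2 (read(1)): returned 'D', offset=4
After 3 (seek(-15, END)): offset=9
After 4 (seek(-6, END)): offset=18
After 5 (seek(11, SET)): offset=11
After 6 (read(5)): returned 'M9WC8', offset=16
After 7 (seek(14, SET)): offset=14

Answer: M9WC8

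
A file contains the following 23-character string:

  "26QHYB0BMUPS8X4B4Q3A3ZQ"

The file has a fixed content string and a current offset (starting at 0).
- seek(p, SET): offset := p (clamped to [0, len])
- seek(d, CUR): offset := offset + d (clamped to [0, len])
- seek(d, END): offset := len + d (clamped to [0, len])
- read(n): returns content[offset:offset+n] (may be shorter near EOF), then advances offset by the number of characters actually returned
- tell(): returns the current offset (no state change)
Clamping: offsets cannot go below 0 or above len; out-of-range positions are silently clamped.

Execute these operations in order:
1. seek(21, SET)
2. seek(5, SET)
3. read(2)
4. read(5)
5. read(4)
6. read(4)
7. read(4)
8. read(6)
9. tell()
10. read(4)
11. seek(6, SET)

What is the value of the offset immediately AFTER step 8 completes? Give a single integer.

After 1 (seek(21, SET)): offset=21
After 2 (seek(5, SET)): offset=5
After 3 (read(2)): returned 'B0', offset=7
After 4 (read(5)): returned 'BMUPS', offset=12
After 5 (read(4)): returned '8X4B', offset=16
After 6 (read(4)): returned '4Q3A', offset=20
After 7 (read(4)): returned '3ZQ', offset=23
After 8 (read(6)): returned '', offset=23

Answer: 23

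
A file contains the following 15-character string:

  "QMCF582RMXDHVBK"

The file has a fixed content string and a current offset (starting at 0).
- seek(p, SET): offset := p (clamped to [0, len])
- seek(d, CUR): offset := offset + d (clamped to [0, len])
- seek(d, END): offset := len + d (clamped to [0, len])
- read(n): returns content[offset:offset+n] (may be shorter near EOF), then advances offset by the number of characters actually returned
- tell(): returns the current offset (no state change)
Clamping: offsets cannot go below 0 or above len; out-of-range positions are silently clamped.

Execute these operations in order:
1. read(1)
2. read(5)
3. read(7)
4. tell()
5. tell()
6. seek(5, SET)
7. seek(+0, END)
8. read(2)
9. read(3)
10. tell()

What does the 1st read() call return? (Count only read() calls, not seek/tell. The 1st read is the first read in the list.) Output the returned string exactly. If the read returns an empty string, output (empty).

Answer: Q

Derivation:
After 1 (read(1)): returned 'Q', offset=1
After 2 (read(5)): returned 'MCF58', offset=6
After 3 (read(7)): returned '2RMXDHV', offset=13
After 4 (tell()): offset=13
After 5 (tell()): offset=13
After 6 (seek(5, SET)): offset=5
After 7 (seek(+0, END)): offset=15
After 8 (read(2)): returned '', offset=15
After 9 (read(3)): returned '', offset=15
After 10 (tell()): offset=15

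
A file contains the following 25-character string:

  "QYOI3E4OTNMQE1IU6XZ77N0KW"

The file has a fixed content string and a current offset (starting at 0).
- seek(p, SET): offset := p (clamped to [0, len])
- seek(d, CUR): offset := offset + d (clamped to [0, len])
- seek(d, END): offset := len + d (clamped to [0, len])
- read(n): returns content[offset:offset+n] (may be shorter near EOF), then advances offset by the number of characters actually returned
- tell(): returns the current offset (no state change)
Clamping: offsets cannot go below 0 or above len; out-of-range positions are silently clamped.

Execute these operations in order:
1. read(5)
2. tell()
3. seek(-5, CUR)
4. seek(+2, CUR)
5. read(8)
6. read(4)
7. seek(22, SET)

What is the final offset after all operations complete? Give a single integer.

Answer: 22

Derivation:
After 1 (read(5)): returned 'QYOI3', offset=5
After 2 (tell()): offset=5
After 3 (seek(-5, CUR)): offset=0
After 4 (seek(+2, CUR)): offset=2
After 5 (read(8)): returned 'OI3E4OTN', offset=10
After 6 (read(4)): returned 'MQE1', offset=14
After 7 (seek(22, SET)): offset=22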